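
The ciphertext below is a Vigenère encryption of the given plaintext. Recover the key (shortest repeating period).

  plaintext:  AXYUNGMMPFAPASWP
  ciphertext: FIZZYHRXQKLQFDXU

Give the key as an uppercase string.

  i= 0: F-A =  5 → F
  i= 1: I-X = 11 → L
  i= 2: Z-Y =  1 → B
  i= 3: Z-U =  5 → F
  i= 4: Y-N = 11 → L
  i= 5: H-G =  1 → B
  i= 6: R-M =  5 → F
  i= 7: X-M = 11 → L
  i= 8: Q-P =  1 → B
  i= 9: K-F =  5 → F
  i=10: L-A = 11 → L
  i=11: Q-P =  1 → B
  i=12: F-A =  5 → F
  i=13: D-S = 11 → L
  i=14: X-W =  1 → B
  i=15: U-P =  5 → F
  shifts repeat with period 3: FLB

FLB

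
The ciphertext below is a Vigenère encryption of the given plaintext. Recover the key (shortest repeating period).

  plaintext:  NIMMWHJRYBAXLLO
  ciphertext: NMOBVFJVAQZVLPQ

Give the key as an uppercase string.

AECPZY

  i= 0: N-N =  0 → A
  i= 1: M-I =  4 → E
  i= 2: O-M =  2 → C
  i= 3: B-M = 15 → P
  i= 4: V-W = 25 → Z
  i= 5: F-H = 24 → Y
  i= 6: J-J =  0 → A
  i= 7: V-R =  4 → E
  i= 8: A-Y =  2 → C
  i= 9: Q-B = 15 → P
  i=10: Z-A = 25 → Z
  i=11: V-X = 24 → Y
  i=12: L-L =  0 → A
  i=13: P-L =  4 → E
  i=14: Q-O =  2 → C
  shifts repeat with period 6: AECPZY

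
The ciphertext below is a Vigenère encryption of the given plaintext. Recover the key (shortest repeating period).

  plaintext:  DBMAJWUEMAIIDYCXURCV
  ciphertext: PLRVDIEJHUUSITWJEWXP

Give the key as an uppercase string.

  i= 0: P-D = 12 → M
  i= 1: L-B = 10 → K
  i= 2: R-M =  5 → F
  i= 3: V-A = 21 → V
  i= 4: D-J = 20 → U
  i= 5: I-W = 12 → M
  i= 6: E-U = 10 → K
  i= 7: J-E =  5 → F
  i= 8: H-M = 21 → V
  i= 9: U-A = 20 → U
  i=10: U-I = 12 → M
  i=11: S-I = 10 → K
  i=12: I-D =  5 → F
  i=13: T-Y = 21 → V
  i=14: W-C = 20 → U
  i=15: J-X = 12 → M
  i=16: E-U = 10 → K
  i=17: W-R =  5 → F
  i=18: X-C = 21 → V
  i=19: P-V = 20 → U
  shifts repeat with period 5: MKFVU

MKFVU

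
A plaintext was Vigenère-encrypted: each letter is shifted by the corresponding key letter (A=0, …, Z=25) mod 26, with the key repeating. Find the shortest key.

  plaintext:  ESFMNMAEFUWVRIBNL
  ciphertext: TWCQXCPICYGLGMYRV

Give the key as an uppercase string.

  i= 0: T-E = 15 → P
  i= 1: W-S =  4 → E
  i= 2: C-F = 23 → X
  i= 3: Q-M =  4 → E
  i= 4: X-N = 10 → K
  i= 5: C-M = 16 → Q
  i= 6: P-A = 15 → P
  i= 7: I-E =  4 → E
  i= 8: C-F = 23 → X
  i= 9: Y-U =  4 → E
  i=10: G-W = 10 → K
  i=11: L-V = 16 → Q
  i=12: G-R = 15 → P
  i=13: M-I =  4 → E
  i=14: Y-B = 23 → X
  i=15: R-N =  4 → E
  i=16: V-L = 10 → K
  shifts repeat with period 6: PEXEKQ

PEXEKQ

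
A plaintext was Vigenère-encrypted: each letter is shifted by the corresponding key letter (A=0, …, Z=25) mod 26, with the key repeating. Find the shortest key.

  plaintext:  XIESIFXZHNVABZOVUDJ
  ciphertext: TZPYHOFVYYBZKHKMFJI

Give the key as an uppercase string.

WRLGZJI

  i= 0: T-X = 22 → W
  i= 1: Z-I = 17 → R
  i= 2: P-E = 11 → L
  i= 3: Y-S =  6 → G
  i= 4: H-I = 25 → Z
  i= 5: O-F =  9 → J
  i= 6: F-X =  8 → I
  i= 7: V-Z = 22 → W
  i= 8: Y-H = 17 → R
  i= 9: Y-N = 11 → L
  i=10: B-V =  6 → G
  i=11: Z-A = 25 → Z
  i=12: K-B =  9 → J
  i=13: H-Z =  8 → I
  i=14: K-O = 22 → W
  i=15: M-V = 17 → R
  i=16: F-U = 11 → L
  i=17: J-D =  6 → G
  i=18: I-J = 25 → Z
  shifts repeat with period 7: WRLGZJI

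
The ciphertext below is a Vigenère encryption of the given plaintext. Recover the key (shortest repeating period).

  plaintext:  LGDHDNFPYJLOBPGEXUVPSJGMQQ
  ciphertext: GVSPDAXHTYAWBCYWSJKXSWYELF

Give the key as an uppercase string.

  i= 0: G-L = 21 → V
  i= 1: V-G = 15 → P
  i= 2: S-D = 15 → P
  i= 3: P-H =  8 → I
  i= 4: D-D =  0 → A
  i= 5: A-N = 13 → N
  i= 6: X-F = 18 → S
  i= 7: H-P = 18 → S
  i= 8: T-Y = 21 → V
  i= 9: Y-J = 15 → P
  i=10: A-L = 15 → P
  i=11: W-O =  8 → I
  i=12: B-B =  0 → A
  i=13: C-P = 13 → N
  i=14: Y-G = 18 → S
  i=15: W-E = 18 → S
  i=16: S-X = 21 → V
  i=17: J-U = 15 → P
  i=18: K-V = 15 → P
  i=19: X-P =  8 → I
  i=20: S-S =  0 → A
  i=21: W-J = 13 → N
  i=22: Y-G = 18 → S
  i=23: E-M = 18 → S
  i=24: L-Q = 21 → V
  i=25: F-Q = 15 → P
  shifts repeat with period 8: VPPIANSS

VPPIANSS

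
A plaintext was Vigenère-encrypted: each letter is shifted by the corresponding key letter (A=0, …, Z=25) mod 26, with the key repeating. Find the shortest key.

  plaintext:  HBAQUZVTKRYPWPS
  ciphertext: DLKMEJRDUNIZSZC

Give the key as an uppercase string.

  i= 0: D-H = 22 → W
  i= 1: L-B = 10 → K
  i= 2: K-A = 10 → K
  i= 3: M-Q = 22 → W
  i= 4: E-U = 10 → K
  i= 5: J-Z = 10 → K
  i= 6: R-V = 22 → W
  i= 7: D-T = 10 → K
  i= 8: U-K = 10 → K
  i= 9: N-R = 22 → W
  i=10: I-Y = 10 → K
  i=11: Z-P = 10 → K
  i=12: S-W = 22 → W
  i=13: Z-P = 10 → K
  i=14: C-S = 10 → K
  shifts repeat with period 3: WKK

WKK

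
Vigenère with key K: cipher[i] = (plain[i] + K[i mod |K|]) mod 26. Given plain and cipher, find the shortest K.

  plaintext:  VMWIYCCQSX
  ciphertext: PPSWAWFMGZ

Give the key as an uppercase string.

UDWOC

  i= 0: P-V = 20 → U
  i= 1: P-M =  3 → D
  i= 2: S-W = 22 → W
  i= 3: W-I = 14 → O
  i= 4: A-Y =  2 → C
  i= 5: W-C = 20 → U
  i= 6: F-C =  3 → D
  i= 7: M-Q = 22 → W
  i= 8: G-S = 14 → O
  i= 9: Z-X =  2 → C
  shifts repeat with period 5: UDWOC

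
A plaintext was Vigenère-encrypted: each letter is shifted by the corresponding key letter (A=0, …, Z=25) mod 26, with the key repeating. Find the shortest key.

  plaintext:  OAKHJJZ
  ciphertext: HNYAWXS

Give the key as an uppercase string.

TNO

  i= 0: H-O = 19 → T
  i= 1: N-A = 13 → N
  i= 2: Y-K = 14 → O
  i= 3: A-H = 19 → T
  i= 4: W-J = 13 → N
  i= 5: X-J = 14 → O
  i= 6: S-Z = 19 → T
  shifts repeat with period 3: TNO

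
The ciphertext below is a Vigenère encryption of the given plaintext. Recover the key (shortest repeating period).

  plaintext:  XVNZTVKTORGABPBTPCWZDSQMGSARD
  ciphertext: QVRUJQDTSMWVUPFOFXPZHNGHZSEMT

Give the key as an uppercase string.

TAEVQV

  i= 0: Q-X = 19 → T
  i= 1: V-V =  0 → A
  i= 2: R-N =  4 → E
  i= 3: U-Z = 21 → V
  i= 4: J-T = 16 → Q
  i= 5: Q-V = 21 → V
  i= 6: D-K = 19 → T
  i= 7: T-T =  0 → A
  i= 8: S-O =  4 → E
  i= 9: M-R = 21 → V
  i=10: W-G = 16 → Q
  i=11: V-A = 21 → V
  i=12: U-B = 19 → T
  i=13: P-P =  0 → A
  i=14: F-B =  4 → E
  i=15: O-T = 21 → V
  i=16: F-P = 16 → Q
  i=17: X-C = 21 → V
  i=18: P-W = 19 → T
  i=19: Z-Z =  0 → A
  i=20: H-D =  4 → E
  i=21: N-S = 21 → V
  i=22: G-Q = 16 → Q
  i=23: H-M = 21 → V
  i=24: Z-G = 19 → T
  i=25: S-S =  0 → A
  i=26: E-A =  4 → E
  i=27: M-R = 21 → V
  i=28: T-D = 16 → Q
  shifts repeat with period 6: TAEVQV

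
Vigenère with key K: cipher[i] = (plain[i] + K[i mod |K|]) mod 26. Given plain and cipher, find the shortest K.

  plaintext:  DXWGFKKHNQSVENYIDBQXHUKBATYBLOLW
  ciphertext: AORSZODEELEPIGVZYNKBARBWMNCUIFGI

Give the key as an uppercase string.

  i= 0: A-D = 23 → X
  i= 1: O-X = 17 → R
  i= 2: R-W = 21 → V
  i= 3: S-G = 12 → M
  i= 4: Z-F = 20 → U
  i= 5: O-K =  4 → E
  i= 6: D-K = 19 → T
  i= 7: E-H = 23 → X
  i= 8: E-N = 17 → R
  i= 9: L-Q = 21 → V
  i=10: E-S = 12 → M
  i=11: P-V = 20 → U
  i=12: I-E =  4 → E
  i=13: G-N = 19 → T
  i=14: V-Y = 23 → X
  i=15: Z-I = 17 → R
  i=16: Y-D = 21 → V
  i=17: N-B = 12 → M
  i=18: K-Q = 20 → U
  i=19: B-X =  4 → E
  i=20: A-H = 19 → T
  i=21: R-U = 23 → X
  i=22: B-K = 17 → R
  i=23: W-B = 21 → V
  i=24: M-A = 12 → M
  i=25: N-T = 20 → U
  i=26: C-Y =  4 → E
  i=27: U-B = 19 → T
  i=28: I-L = 23 → X
  i=29: F-O = 17 → R
  i=30: G-L = 21 → V
  i=31: I-W = 12 → M
  shifts repeat with period 7: XRVMUET

XRVMUET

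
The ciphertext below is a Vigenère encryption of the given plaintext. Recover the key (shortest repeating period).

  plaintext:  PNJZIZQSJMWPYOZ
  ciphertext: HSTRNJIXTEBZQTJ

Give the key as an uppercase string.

  i= 0: H-P = 18 → S
  i= 1: S-N =  5 → F
  i= 2: T-J = 10 → K
  i= 3: R-Z = 18 → S
  i= 4: N-I =  5 → F
  i= 5: J-Z = 10 → K
  i= 6: I-Q = 18 → S
  i= 7: X-S =  5 → F
  i= 8: T-J = 10 → K
  i= 9: E-M = 18 → S
  i=10: B-W =  5 → F
  i=11: Z-P = 10 → K
  i=12: Q-Y = 18 → S
  i=13: T-O =  5 → F
  i=14: J-Z = 10 → K
  shifts repeat with period 3: SFK

SFK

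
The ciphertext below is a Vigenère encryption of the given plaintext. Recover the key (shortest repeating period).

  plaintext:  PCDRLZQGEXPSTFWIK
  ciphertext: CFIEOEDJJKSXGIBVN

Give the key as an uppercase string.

NDF

  i= 0: C-P = 13 → N
  i= 1: F-C =  3 → D
  i= 2: I-D =  5 → F
  i= 3: E-R = 13 → N
  i= 4: O-L =  3 → D
  i= 5: E-Z =  5 → F
  i= 6: D-Q = 13 → N
  i= 7: J-G =  3 → D
  i= 8: J-E =  5 → F
  i= 9: K-X = 13 → N
  i=10: S-P =  3 → D
  i=11: X-S =  5 → F
  i=12: G-T = 13 → N
  i=13: I-F =  3 → D
  i=14: B-W =  5 → F
  i=15: V-I = 13 → N
  i=16: N-K =  3 → D
  shifts repeat with period 3: NDF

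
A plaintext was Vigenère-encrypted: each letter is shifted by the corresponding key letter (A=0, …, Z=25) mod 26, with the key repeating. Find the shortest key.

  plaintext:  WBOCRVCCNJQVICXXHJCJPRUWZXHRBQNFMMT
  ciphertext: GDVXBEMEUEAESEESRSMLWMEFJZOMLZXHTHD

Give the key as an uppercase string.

KCHVKJ

  i= 0: G-W = 10 → K
  i= 1: D-B =  2 → C
  i= 2: V-O =  7 → H
  i= 3: X-C = 21 → V
  i= 4: B-R = 10 → K
  i= 5: E-V =  9 → J
  i= 6: M-C = 10 → K
  i= 7: E-C =  2 → C
  i= 8: U-N =  7 → H
  i= 9: E-J = 21 → V
  i=10: A-Q = 10 → K
  i=11: E-V =  9 → J
  i=12: S-I = 10 → K
  i=13: E-C =  2 → C
  i=14: E-X =  7 → H
  i=15: S-X = 21 → V
  i=16: R-H = 10 → K
  i=17: S-J =  9 → J
  i=18: M-C = 10 → K
  i=19: L-J =  2 → C
  i=20: W-P =  7 → H
  i=21: M-R = 21 → V
  i=22: E-U = 10 → K
  i=23: F-W =  9 → J
  i=24: J-Z = 10 → K
  i=25: Z-X =  2 → C
  i=26: O-H =  7 → H
  i=27: M-R = 21 → V
  i=28: L-B = 10 → K
  i=29: Z-Q =  9 → J
  i=30: X-N = 10 → K
  i=31: H-F =  2 → C
  i=32: T-M =  7 → H
  i=33: H-M = 21 → V
  i=34: D-T = 10 → K
  shifts repeat with period 6: KCHVKJ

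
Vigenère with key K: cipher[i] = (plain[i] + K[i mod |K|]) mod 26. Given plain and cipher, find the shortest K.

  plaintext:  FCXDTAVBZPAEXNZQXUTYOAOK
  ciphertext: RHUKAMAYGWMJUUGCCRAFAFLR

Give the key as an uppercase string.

MFXHH

  i= 0: R-F = 12 → M
  i= 1: H-C =  5 → F
  i= 2: U-X = 23 → X
  i= 3: K-D =  7 → H
  i= 4: A-T =  7 → H
  i= 5: M-A = 12 → M
  i= 6: A-V =  5 → F
  i= 7: Y-B = 23 → X
  i= 8: G-Z =  7 → H
  i= 9: W-P =  7 → H
  i=10: M-A = 12 → M
  i=11: J-E =  5 → F
  i=12: U-X = 23 → X
  i=13: U-N =  7 → H
  i=14: G-Z =  7 → H
  i=15: C-Q = 12 → M
  i=16: C-X =  5 → F
  i=17: R-U = 23 → X
  i=18: A-T =  7 → H
  i=19: F-Y =  7 → H
  i=20: A-O = 12 → M
  i=21: F-A =  5 → F
  i=22: L-O = 23 → X
  i=23: R-K =  7 → H
  shifts repeat with period 5: MFXHH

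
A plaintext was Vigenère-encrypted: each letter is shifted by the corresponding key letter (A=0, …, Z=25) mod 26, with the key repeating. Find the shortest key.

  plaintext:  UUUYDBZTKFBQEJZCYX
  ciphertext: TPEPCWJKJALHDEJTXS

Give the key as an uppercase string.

ZVKR

  i= 0: T-U = 25 → Z
  i= 1: P-U = 21 → V
  i= 2: E-U = 10 → K
  i= 3: P-Y = 17 → R
  i= 4: C-D = 25 → Z
  i= 5: W-B = 21 → V
  i= 6: J-Z = 10 → K
  i= 7: K-T = 17 → R
  i= 8: J-K = 25 → Z
  i= 9: A-F = 21 → V
  i=10: L-B = 10 → K
  i=11: H-Q = 17 → R
  i=12: D-E = 25 → Z
  i=13: E-J = 21 → V
  i=14: J-Z = 10 → K
  i=15: T-C = 17 → R
  i=16: X-Y = 25 → Z
  i=17: S-X = 21 → V
  shifts repeat with period 4: ZVKR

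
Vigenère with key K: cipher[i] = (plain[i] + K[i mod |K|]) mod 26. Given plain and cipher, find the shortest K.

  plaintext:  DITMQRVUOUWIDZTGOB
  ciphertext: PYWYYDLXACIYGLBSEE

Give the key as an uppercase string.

MQDMI

  i= 0: P-D = 12 → M
  i= 1: Y-I = 16 → Q
  i= 2: W-T =  3 → D
  i= 3: Y-M = 12 → M
  i= 4: Y-Q =  8 → I
  i= 5: D-R = 12 → M
  i= 6: L-V = 16 → Q
  i= 7: X-U =  3 → D
  i= 8: A-O = 12 → M
  i= 9: C-U =  8 → I
  i=10: I-W = 12 → M
  i=11: Y-I = 16 → Q
  i=12: G-D =  3 → D
  i=13: L-Z = 12 → M
  i=14: B-T =  8 → I
  i=15: S-G = 12 → M
  i=16: E-O = 16 → Q
  i=17: E-B =  3 → D
  shifts repeat with period 5: MQDMI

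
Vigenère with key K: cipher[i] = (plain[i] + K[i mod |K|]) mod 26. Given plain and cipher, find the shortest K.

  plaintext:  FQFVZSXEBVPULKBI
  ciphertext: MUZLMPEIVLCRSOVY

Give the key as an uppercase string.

HEUQNX

  i= 0: M-F =  7 → H
  i= 1: U-Q =  4 → E
  i= 2: Z-F = 20 → U
  i= 3: L-V = 16 → Q
  i= 4: M-Z = 13 → N
  i= 5: P-S = 23 → X
  i= 6: E-X =  7 → H
  i= 7: I-E =  4 → E
  i= 8: V-B = 20 → U
  i= 9: L-V = 16 → Q
  i=10: C-P = 13 → N
  i=11: R-U = 23 → X
  i=12: S-L =  7 → H
  i=13: O-K =  4 → E
  i=14: V-B = 20 → U
  i=15: Y-I = 16 → Q
  shifts repeat with period 6: HEUQNX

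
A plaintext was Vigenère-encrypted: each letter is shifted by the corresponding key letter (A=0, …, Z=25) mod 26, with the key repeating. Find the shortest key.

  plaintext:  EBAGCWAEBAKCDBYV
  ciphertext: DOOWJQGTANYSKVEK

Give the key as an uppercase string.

ZNOQHUGP

  i= 0: D-E = 25 → Z
  i= 1: O-B = 13 → N
  i= 2: O-A = 14 → O
  i= 3: W-G = 16 → Q
  i= 4: J-C =  7 → H
  i= 5: Q-W = 20 → U
  i= 6: G-A =  6 → G
  i= 7: T-E = 15 → P
  i= 8: A-B = 25 → Z
  i= 9: N-A = 13 → N
  i=10: Y-K = 14 → O
  i=11: S-C = 16 → Q
  i=12: K-D =  7 → H
  i=13: V-B = 20 → U
  i=14: E-Y =  6 → G
  i=15: K-V = 15 → P
  shifts repeat with period 8: ZNOQHUGP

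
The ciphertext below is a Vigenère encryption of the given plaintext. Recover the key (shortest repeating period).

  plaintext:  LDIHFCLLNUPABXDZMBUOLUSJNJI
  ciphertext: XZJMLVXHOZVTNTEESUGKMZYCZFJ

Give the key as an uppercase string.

  i= 0: X-L = 12 → M
  i= 1: Z-D = 22 → W
  i= 2: J-I =  1 → B
  i= 3: M-H =  5 → F
  i= 4: L-F =  6 → G
  i= 5: V-C = 19 → T
  i= 6: X-L = 12 → M
  i= 7: H-L = 22 → W
  i= 8: O-N =  1 → B
  i= 9: Z-U =  5 → F
  i=10: V-P =  6 → G
  i=11: T-A = 19 → T
  i=12: N-B = 12 → M
  i=13: T-X = 22 → W
  i=14: E-D =  1 → B
  i=15: E-Z =  5 → F
  i=16: S-M =  6 → G
  i=17: U-B = 19 → T
  i=18: G-U = 12 → M
  i=19: K-O = 22 → W
  i=20: M-L =  1 → B
  i=21: Z-U =  5 → F
  i=22: Y-S =  6 → G
  i=23: C-J = 19 → T
  i=24: Z-N = 12 → M
  i=25: F-J = 22 → W
  i=26: J-I =  1 → B
  shifts repeat with period 6: MWBFGT

MWBFGT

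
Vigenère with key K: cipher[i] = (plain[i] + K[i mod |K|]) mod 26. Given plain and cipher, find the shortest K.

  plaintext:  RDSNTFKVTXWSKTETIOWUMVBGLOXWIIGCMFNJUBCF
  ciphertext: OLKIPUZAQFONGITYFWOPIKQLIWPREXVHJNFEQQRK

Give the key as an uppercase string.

XISVWPPF

  i= 0: O-R = 23 → X
  i= 1: L-D =  8 → I
  i= 2: K-S = 18 → S
  i= 3: I-N = 21 → V
  i= 4: P-T = 22 → W
  i= 5: U-F = 15 → P
  i= 6: Z-K = 15 → P
  i= 7: A-V =  5 → F
  i= 8: Q-T = 23 → X
  i= 9: F-X =  8 → I
  i=10: O-W = 18 → S
  i=11: N-S = 21 → V
  i=12: G-K = 22 → W
  i=13: I-T = 15 → P
  i=14: T-E = 15 → P
  i=15: Y-T =  5 → F
  i=16: F-I = 23 → X
  i=17: W-O =  8 → I
  i=18: O-W = 18 → S
  i=19: P-U = 21 → V
  i=20: I-M = 22 → W
  i=21: K-V = 15 → P
  i=22: Q-B = 15 → P
  i=23: L-G =  5 → F
  i=24: I-L = 23 → X
  i=25: W-O =  8 → I
  i=26: P-X = 18 → S
  i=27: R-W = 21 → V
  i=28: E-I = 22 → W
  i=29: X-I = 15 → P
  i=30: V-G = 15 → P
  i=31: H-C =  5 → F
  i=32: J-M = 23 → X
  i=33: N-F =  8 → I
  i=34: F-N = 18 → S
  i=35: E-J = 21 → V
  i=36: Q-U = 22 → W
  i=37: Q-B = 15 → P
  i=38: R-C = 15 → P
  i=39: K-F =  5 → F
  shifts repeat with period 8: XISVWPPF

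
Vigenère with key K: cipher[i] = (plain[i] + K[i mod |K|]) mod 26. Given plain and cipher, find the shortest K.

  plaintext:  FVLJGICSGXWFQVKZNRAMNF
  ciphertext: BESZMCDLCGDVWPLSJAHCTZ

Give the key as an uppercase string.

  i= 0: B-F = 22 → W
  i= 1: E-V =  9 → J
  i= 2: S-L =  7 → H
  i= 3: Z-J = 16 → Q
  i= 4: M-G =  6 → G
  i= 5: C-I = 20 → U
  i= 6: D-C =  1 → B
  i= 7: L-S = 19 → T
  i= 8: C-G = 22 → W
  i= 9: G-X =  9 → J
  i=10: D-W =  7 → H
  i=11: V-F = 16 → Q
  i=12: W-Q =  6 → G
  i=13: P-V = 20 → U
  i=14: L-K =  1 → B
  i=15: S-Z = 19 → T
  i=16: J-N = 22 → W
  i=17: A-R =  9 → J
  i=18: H-A =  7 → H
  i=19: C-M = 16 → Q
  i=20: T-N =  6 → G
  i=21: Z-F = 20 → U
  shifts repeat with period 8: WJHQGUBT

WJHQGUBT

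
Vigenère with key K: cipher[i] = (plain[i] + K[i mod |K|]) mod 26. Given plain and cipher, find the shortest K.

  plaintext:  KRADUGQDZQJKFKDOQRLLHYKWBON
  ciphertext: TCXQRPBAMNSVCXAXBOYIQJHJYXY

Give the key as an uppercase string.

  i= 0: T-K =  9 → J
  i= 1: C-R = 11 → L
  i= 2: X-A = 23 → X
  i= 3: Q-D = 13 → N
  i= 4: R-U = 23 → X
  i= 5: P-G =  9 → J
  i= 6: B-Q = 11 → L
  i= 7: A-D = 23 → X
  i= 8: M-Z = 13 → N
  i= 9: N-Q = 23 → X
  i=10: S-J =  9 → J
  i=11: V-K = 11 → L
  i=12: C-F = 23 → X
  i=13: X-K = 13 → N
  i=14: A-D = 23 → X
  i=15: X-O =  9 → J
  i=16: B-Q = 11 → L
  i=17: O-R = 23 → X
  i=18: Y-L = 13 → N
  i=19: I-L = 23 → X
  i=20: Q-H =  9 → J
  i=21: J-Y = 11 → L
  i=22: H-K = 23 → X
  i=23: J-W = 13 → N
  i=24: Y-B = 23 → X
  i=25: X-O =  9 → J
  i=26: Y-N = 11 → L
  shifts repeat with period 5: JLXNX

JLXNX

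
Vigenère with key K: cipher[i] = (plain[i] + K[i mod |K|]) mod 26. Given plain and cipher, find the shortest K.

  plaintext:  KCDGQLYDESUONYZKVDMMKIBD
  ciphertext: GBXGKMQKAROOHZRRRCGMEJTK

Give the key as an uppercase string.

  i= 0: G-K = 22 → W
  i= 1: B-C = 25 → Z
  i= 2: X-D = 20 → U
  i= 3: G-G =  0 → A
  i= 4: K-Q = 20 → U
  i= 5: M-L =  1 → B
  i= 6: Q-Y = 18 → S
  i= 7: K-D =  7 → H
  i= 8: A-E = 22 → W
  i= 9: R-S = 25 → Z
  i=10: O-U = 20 → U
  i=11: O-O =  0 → A
  i=12: H-N = 20 → U
  i=13: Z-Y =  1 → B
  i=14: R-Z = 18 → S
  i=15: R-K =  7 → H
  i=16: R-V = 22 → W
  i=17: C-D = 25 → Z
  i=18: G-M = 20 → U
  i=19: M-M =  0 → A
  i=20: E-K = 20 → U
  i=21: J-I =  1 → B
  i=22: T-B = 18 → S
  i=23: K-D =  7 → H
  shifts repeat with period 8: WZUAUBSH

WZUAUBSH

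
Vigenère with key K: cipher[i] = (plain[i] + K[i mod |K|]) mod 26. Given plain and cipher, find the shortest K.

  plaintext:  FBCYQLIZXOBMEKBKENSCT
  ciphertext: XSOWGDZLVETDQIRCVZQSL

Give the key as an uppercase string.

SRMYQ

  i= 0: X-F = 18 → S
  i= 1: S-B = 17 → R
  i= 2: O-C = 12 → M
  i= 3: W-Y = 24 → Y
  i= 4: G-Q = 16 → Q
  i= 5: D-L = 18 → S
  i= 6: Z-I = 17 → R
  i= 7: L-Z = 12 → M
  i= 8: V-X = 24 → Y
  i= 9: E-O = 16 → Q
  i=10: T-B = 18 → S
  i=11: D-M = 17 → R
  i=12: Q-E = 12 → M
  i=13: I-K = 24 → Y
  i=14: R-B = 16 → Q
  i=15: C-K = 18 → S
  i=16: V-E = 17 → R
  i=17: Z-N = 12 → M
  i=18: Q-S = 24 → Y
  i=19: S-C = 16 → Q
  i=20: L-T = 18 → S
  shifts repeat with period 5: SRMYQ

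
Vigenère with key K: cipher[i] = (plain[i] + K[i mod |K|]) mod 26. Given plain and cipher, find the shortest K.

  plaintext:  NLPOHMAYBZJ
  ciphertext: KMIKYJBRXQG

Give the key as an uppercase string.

XBTWR

  i= 0: K-N = 23 → X
  i= 1: M-L =  1 → B
  i= 2: I-P = 19 → T
  i= 3: K-O = 22 → W
  i= 4: Y-H = 17 → R
  i= 5: J-M = 23 → X
  i= 6: B-A =  1 → B
  i= 7: R-Y = 19 → T
  i= 8: X-B = 22 → W
  i= 9: Q-Z = 17 → R
  i=10: G-J = 23 → X
  shifts repeat with period 5: XBTWR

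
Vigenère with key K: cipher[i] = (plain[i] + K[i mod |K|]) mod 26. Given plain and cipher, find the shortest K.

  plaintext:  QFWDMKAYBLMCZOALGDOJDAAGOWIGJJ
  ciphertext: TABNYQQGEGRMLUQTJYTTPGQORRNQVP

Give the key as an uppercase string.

DVFKMGQI

  i= 0: T-Q =  3 → D
  i= 1: A-F = 21 → V
  i= 2: B-W =  5 → F
  i= 3: N-D = 10 → K
  i= 4: Y-M = 12 → M
  i= 5: Q-K =  6 → G
  i= 6: Q-A = 16 → Q
  i= 7: G-Y =  8 → I
  i= 8: E-B =  3 → D
  i= 9: G-L = 21 → V
  i=10: R-M =  5 → F
  i=11: M-C = 10 → K
  i=12: L-Z = 12 → M
  i=13: U-O =  6 → G
  i=14: Q-A = 16 → Q
  i=15: T-L =  8 → I
  i=16: J-G =  3 → D
  i=17: Y-D = 21 → V
  i=18: T-O =  5 → F
  i=19: T-J = 10 → K
  i=20: P-D = 12 → M
  i=21: G-A =  6 → G
  i=22: Q-A = 16 → Q
  i=23: O-G =  8 → I
  i=24: R-O =  3 → D
  i=25: R-W = 21 → V
  i=26: N-I =  5 → F
  i=27: Q-G = 10 → K
  i=28: V-J = 12 → M
  i=29: P-J =  6 → G
  shifts repeat with period 8: DVFKMGQI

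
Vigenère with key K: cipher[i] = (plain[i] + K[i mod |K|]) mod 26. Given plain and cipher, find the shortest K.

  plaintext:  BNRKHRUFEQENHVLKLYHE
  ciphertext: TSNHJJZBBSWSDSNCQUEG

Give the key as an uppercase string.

SFWXC

  i= 0: T-B = 18 → S
  i= 1: S-N =  5 → F
  i= 2: N-R = 22 → W
  i= 3: H-K = 23 → X
  i= 4: J-H =  2 → C
  i= 5: J-R = 18 → S
  i= 6: Z-U =  5 → F
  i= 7: B-F = 22 → W
  i= 8: B-E = 23 → X
  i= 9: S-Q =  2 → C
  i=10: W-E = 18 → S
  i=11: S-N =  5 → F
  i=12: D-H = 22 → W
  i=13: S-V = 23 → X
  i=14: N-L =  2 → C
  i=15: C-K = 18 → S
  i=16: Q-L =  5 → F
  i=17: U-Y = 22 → W
  i=18: E-H = 23 → X
  i=19: G-E =  2 → C
  shifts repeat with period 5: SFWXC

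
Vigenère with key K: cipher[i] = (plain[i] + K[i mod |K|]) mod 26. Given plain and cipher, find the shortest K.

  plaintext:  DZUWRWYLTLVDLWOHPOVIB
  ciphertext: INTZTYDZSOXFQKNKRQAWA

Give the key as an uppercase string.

FOZDCC

  i= 0: I-D =  5 → F
  i= 1: N-Z = 14 → O
  i= 2: T-U = 25 → Z
  i= 3: Z-W =  3 → D
  i= 4: T-R =  2 → C
  i= 5: Y-W =  2 → C
  i= 6: D-Y =  5 → F
  i= 7: Z-L = 14 → O
  i= 8: S-T = 25 → Z
  i= 9: O-L =  3 → D
  i=10: X-V =  2 → C
  i=11: F-D =  2 → C
  i=12: Q-L =  5 → F
  i=13: K-W = 14 → O
  i=14: N-O = 25 → Z
  i=15: K-H =  3 → D
  i=16: R-P =  2 → C
  i=17: Q-O =  2 → C
  i=18: A-V =  5 → F
  i=19: W-I = 14 → O
  i=20: A-B = 25 → Z
  shifts repeat with period 6: FOZDCC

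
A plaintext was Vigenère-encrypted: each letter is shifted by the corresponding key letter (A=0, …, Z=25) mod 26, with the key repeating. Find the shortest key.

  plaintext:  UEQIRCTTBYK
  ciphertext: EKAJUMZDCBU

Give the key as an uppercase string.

KGKBD

  i= 0: E-U = 10 → K
  i= 1: K-E =  6 → G
  i= 2: A-Q = 10 → K
  i= 3: J-I =  1 → B
  i= 4: U-R =  3 → D
  i= 5: M-C = 10 → K
  i= 6: Z-T =  6 → G
  i= 7: D-T = 10 → K
  i= 8: C-B =  1 → B
  i= 9: B-Y =  3 → D
  i=10: U-K = 10 → K
  shifts repeat with period 5: KGKBD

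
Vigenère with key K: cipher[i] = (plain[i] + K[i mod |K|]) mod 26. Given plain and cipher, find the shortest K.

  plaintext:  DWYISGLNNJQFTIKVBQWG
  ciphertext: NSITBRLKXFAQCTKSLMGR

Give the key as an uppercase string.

KWKLJLAX

  i= 0: N-D = 10 → K
  i= 1: S-W = 22 → W
  i= 2: I-Y = 10 → K
  i= 3: T-I = 11 → L
  i= 4: B-S =  9 → J
  i= 5: R-G = 11 → L
  i= 6: L-L =  0 → A
  i= 7: K-N = 23 → X
  i= 8: X-N = 10 → K
  i= 9: F-J = 22 → W
  i=10: A-Q = 10 → K
  i=11: Q-F = 11 → L
  i=12: C-T =  9 → J
  i=13: T-I = 11 → L
  i=14: K-K =  0 → A
  i=15: S-V = 23 → X
  i=16: L-B = 10 → K
  i=17: M-Q = 22 → W
  i=18: G-W = 10 → K
  i=19: R-G = 11 → L
  shifts repeat with period 8: KWKLJLAX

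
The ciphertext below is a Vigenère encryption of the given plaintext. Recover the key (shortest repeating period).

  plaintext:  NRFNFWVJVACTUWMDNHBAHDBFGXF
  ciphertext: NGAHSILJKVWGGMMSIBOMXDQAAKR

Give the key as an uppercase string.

APVUNMQ

  i= 0: N-N =  0 → A
  i= 1: G-R = 15 → P
  i= 2: A-F = 21 → V
  i= 3: H-N = 20 → U
  i= 4: S-F = 13 → N
  i= 5: I-W = 12 → M
  i= 6: L-V = 16 → Q
  i= 7: J-J =  0 → A
  i= 8: K-V = 15 → P
  i= 9: V-A = 21 → V
  i=10: W-C = 20 → U
  i=11: G-T = 13 → N
  i=12: G-U = 12 → M
  i=13: M-W = 16 → Q
  i=14: M-M =  0 → A
  i=15: S-D = 15 → P
  i=16: I-N = 21 → V
  i=17: B-H = 20 → U
  i=18: O-B = 13 → N
  i=19: M-A = 12 → M
  i=20: X-H = 16 → Q
  i=21: D-D =  0 → A
  i=22: Q-B = 15 → P
  i=23: A-F = 21 → V
  i=24: A-G = 20 → U
  i=25: K-X = 13 → N
  i=26: R-F = 12 → M
  shifts repeat with period 7: APVUNMQ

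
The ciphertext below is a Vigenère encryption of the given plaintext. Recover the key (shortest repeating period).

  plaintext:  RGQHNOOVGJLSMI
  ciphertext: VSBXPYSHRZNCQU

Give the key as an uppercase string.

EMLQCK

  i= 0: V-R =  4 → E
  i= 1: S-G = 12 → M
  i= 2: B-Q = 11 → L
  i= 3: X-H = 16 → Q
  i= 4: P-N =  2 → C
  i= 5: Y-O = 10 → K
  i= 6: S-O =  4 → E
  i= 7: H-V = 12 → M
  i= 8: R-G = 11 → L
  i= 9: Z-J = 16 → Q
  i=10: N-L =  2 → C
  i=11: C-S = 10 → K
  i=12: Q-M =  4 → E
  i=13: U-I = 12 → M
  shifts repeat with period 6: EMLQCK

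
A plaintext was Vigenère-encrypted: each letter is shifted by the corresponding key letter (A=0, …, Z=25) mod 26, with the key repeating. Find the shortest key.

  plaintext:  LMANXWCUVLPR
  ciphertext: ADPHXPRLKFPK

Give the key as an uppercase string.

PRPUAT

  i= 0: A-L = 15 → P
  i= 1: D-M = 17 → R
  i= 2: P-A = 15 → P
  i= 3: H-N = 20 → U
  i= 4: X-X =  0 → A
  i= 5: P-W = 19 → T
  i= 6: R-C = 15 → P
  i= 7: L-U = 17 → R
  i= 8: K-V = 15 → P
  i= 9: F-L = 20 → U
  i=10: P-P =  0 → A
  i=11: K-R = 19 → T
  shifts repeat with period 6: PRPUAT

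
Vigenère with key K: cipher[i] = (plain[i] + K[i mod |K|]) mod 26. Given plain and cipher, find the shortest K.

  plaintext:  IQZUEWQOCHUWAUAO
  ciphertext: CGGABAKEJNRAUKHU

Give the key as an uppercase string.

  i= 0: C-I = 20 → U
  i= 1: G-Q = 16 → Q
  i= 2: G-Z =  7 → H
  i= 3: A-U =  6 → G
  i= 4: B-E = 23 → X
  i= 5: A-W =  4 → E
  i= 6: K-Q = 20 → U
  i= 7: E-O = 16 → Q
  i= 8: J-C =  7 → H
  i= 9: N-H =  6 → G
  i=10: R-U = 23 → X
  i=11: A-W =  4 → E
  i=12: U-A = 20 → U
  i=13: K-U = 16 → Q
  i=14: H-A =  7 → H
  i=15: U-O =  6 → G
  shifts repeat with period 6: UQHGXE

UQHGXE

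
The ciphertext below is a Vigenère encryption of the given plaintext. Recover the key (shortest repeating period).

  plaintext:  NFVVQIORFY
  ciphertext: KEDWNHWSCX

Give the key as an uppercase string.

  i= 0: K-N = 23 → X
  i= 1: E-F = 25 → Z
  i= 2: D-V =  8 → I
  i= 3: W-V =  1 → B
  i= 4: N-Q = 23 → X
  i= 5: H-I = 25 → Z
  i= 6: W-O =  8 → I
  i= 7: S-R =  1 → B
  i= 8: C-F = 23 → X
  i= 9: X-Y = 25 → Z
  shifts repeat with period 4: XZIB

XZIB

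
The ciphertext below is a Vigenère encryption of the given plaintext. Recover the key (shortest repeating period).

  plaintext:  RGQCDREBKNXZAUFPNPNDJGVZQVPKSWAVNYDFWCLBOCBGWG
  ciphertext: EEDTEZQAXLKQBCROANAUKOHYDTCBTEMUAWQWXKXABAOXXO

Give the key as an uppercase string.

NYNRBIMZ

  i= 0: E-R = 13 → N
  i= 1: E-G = 24 → Y
  i= 2: D-Q = 13 → N
  i= 3: T-C = 17 → R
  i= 4: E-D =  1 → B
  i= 5: Z-R =  8 → I
  i= 6: Q-E = 12 → M
  i= 7: A-B = 25 → Z
  i= 8: X-K = 13 → N
  i= 9: L-N = 24 → Y
  i=10: K-X = 13 → N
  i=11: Q-Z = 17 → R
  i=12: B-A =  1 → B
  i=13: C-U =  8 → I
  i=14: R-F = 12 → M
  i=15: O-P = 25 → Z
  i=16: A-N = 13 → N
  i=17: N-P = 24 → Y
  i=18: A-N = 13 → N
  i=19: U-D = 17 → R
  i=20: K-J =  1 → B
  i=21: O-G =  8 → I
  i=22: H-V = 12 → M
  i=23: Y-Z = 25 → Z
  i=24: D-Q = 13 → N
  i=25: T-V = 24 → Y
  i=26: C-P = 13 → N
  i=27: B-K = 17 → R
  i=28: T-S =  1 → B
  i=29: E-W =  8 → I
  i=30: M-A = 12 → M
  i=31: U-V = 25 → Z
  i=32: A-N = 13 → N
  i=33: W-Y = 24 → Y
  i=34: Q-D = 13 → N
  i=35: W-F = 17 → R
  i=36: X-W =  1 → B
  i=37: K-C =  8 → I
  i=38: X-L = 12 → M
  i=39: A-B = 25 → Z
  i=40: B-O = 13 → N
  i=41: A-C = 24 → Y
  i=42: O-B = 13 → N
  i=43: X-G = 17 → R
  i=44: X-W =  1 → B
  i=45: O-G =  8 → I
  shifts repeat with period 8: NYNRBIMZ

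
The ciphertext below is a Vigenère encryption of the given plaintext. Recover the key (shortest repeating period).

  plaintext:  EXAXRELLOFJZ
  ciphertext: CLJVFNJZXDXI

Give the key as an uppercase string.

  i= 0: C-E = 24 → Y
  i= 1: L-X = 14 → O
  i= 2: J-A =  9 → J
  i= 3: V-X = 24 → Y
  i= 4: F-R = 14 → O
  i= 5: N-E =  9 → J
  i= 6: J-L = 24 → Y
  i= 7: Z-L = 14 → O
  i= 8: X-O =  9 → J
  i= 9: D-F = 24 → Y
  i=10: X-J = 14 → O
  i=11: I-Z =  9 → J
  shifts repeat with period 3: YOJ

YOJ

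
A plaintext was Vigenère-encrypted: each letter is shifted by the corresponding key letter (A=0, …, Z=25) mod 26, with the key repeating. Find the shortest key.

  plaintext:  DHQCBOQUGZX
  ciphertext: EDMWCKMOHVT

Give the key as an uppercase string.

BWWU

  i= 0: E-D =  1 → B
  i= 1: D-H = 22 → W
  i= 2: M-Q = 22 → W
  i= 3: W-C = 20 → U
  i= 4: C-B =  1 → B
  i= 5: K-O = 22 → W
  i= 6: M-Q = 22 → W
  i= 7: O-U = 20 → U
  i= 8: H-G =  1 → B
  i= 9: V-Z = 22 → W
  i=10: T-X = 22 → W
  shifts repeat with period 4: BWWU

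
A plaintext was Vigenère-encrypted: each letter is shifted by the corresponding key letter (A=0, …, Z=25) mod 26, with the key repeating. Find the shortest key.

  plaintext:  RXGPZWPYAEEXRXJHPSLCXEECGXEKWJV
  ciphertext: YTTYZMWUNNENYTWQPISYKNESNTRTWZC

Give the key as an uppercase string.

HWNJAQ

  i= 0: Y-R =  7 → H
  i= 1: T-X = 22 → W
  i= 2: T-G = 13 → N
  i= 3: Y-P =  9 → J
  i= 4: Z-Z =  0 → A
  i= 5: M-W = 16 → Q
  i= 6: W-P =  7 → H
  i= 7: U-Y = 22 → W
  i= 8: N-A = 13 → N
  i= 9: N-E =  9 → J
  i=10: E-E =  0 → A
  i=11: N-X = 16 → Q
  i=12: Y-R =  7 → H
  i=13: T-X = 22 → W
  i=14: W-J = 13 → N
  i=15: Q-H =  9 → J
  i=16: P-P =  0 → A
  i=17: I-S = 16 → Q
  i=18: S-L =  7 → H
  i=19: Y-C = 22 → W
  i=20: K-X = 13 → N
  i=21: N-E =  9 → J
  i=22: E-E =  0 → A
  i=23: S-C = 16 → Q
  i=24: N-G =  7 → H
  i=25: T-X = 22 → W
  i=26: R-E = 13 → N
  i=27: T-K =  9 → J
  i=28: W-W =  0 → A
  i=29: Z-J = 16 → Q
  i=30: C-V =  7 → H
  shifts repeat with period 6: HWNJAQ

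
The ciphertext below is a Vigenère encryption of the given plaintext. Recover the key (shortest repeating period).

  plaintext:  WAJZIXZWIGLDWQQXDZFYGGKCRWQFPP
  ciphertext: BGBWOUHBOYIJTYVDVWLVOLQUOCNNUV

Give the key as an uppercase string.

FGSXGXI

  i= 0: B-W =  5 → F
  i= 1: G-A =  6 → G
  i= 2: B-J = 18 → S
  i= 3: W-Z = 23 → X
  i= 4: O-I =  6 → G
  i= 5: U-X = 23 → X
  i= 6: H-Z =  8 → I
  i= 7: B-W =  5 → F
  i= 8: O-I =  6 → G
  i= 9: Y-G = 18 → S
  i=10: I-L = 23 → X
  i=11: J-D =  6 → G
  i=12: T-W = 23 → X
  i=13: Y-Q =  8 → I
  i=14: V-Q =  5 → F
  i=15: D-X =  6 → G
  i=16: V-D = 18 → S
  i=17: W-Z = 23 → X
  i=18: L-F =  6 → G
  i=19: V-Y = 23 → X
  i=20: O-G =  8 → I
  i=21: L-G =  5 → F
  i=22: Q-K =  6 → G
  i=23: U-C = 18 → S
  i=24: O-R = 23 → X
  i=25: C-W =  6 → G
  i=26: N-Q = 23 → X
  i=27: N-F =  8 → I
  i=28: U-P =  5 → F
  i=29: V-P =  6 → G
  shifts repeat with period 7: FGSXGXI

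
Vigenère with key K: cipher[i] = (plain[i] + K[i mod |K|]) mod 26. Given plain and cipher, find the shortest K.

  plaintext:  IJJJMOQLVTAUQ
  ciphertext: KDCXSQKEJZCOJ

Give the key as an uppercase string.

CUTOG

  i= 0: K-I =  2 → C
  i= 1: D-J = 20 → U
  i= 2: C-J = 19 → T
  i= 3: X-J = 14 → O
  i= 4: S-M =  6 → G
  i= 5: Q-O =  2 → C
  i= 6: K-Q = 20 → U
  i= 7: E-L = 19 → T
  i= 8: J-V = 14 → O
  i= 9: Z-T =  6 → G
  i=10: C-A =  2 → C
  i=11: O-U = 20 → U
  i=12: J-Q = 19 → T
  shifts repeat with period 5: CUTOG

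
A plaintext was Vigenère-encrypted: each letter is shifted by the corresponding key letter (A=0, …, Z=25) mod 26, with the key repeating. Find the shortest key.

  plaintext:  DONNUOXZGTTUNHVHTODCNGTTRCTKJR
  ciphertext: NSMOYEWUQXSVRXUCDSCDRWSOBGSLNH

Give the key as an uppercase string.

  i= 0: N-D = 10 → K
  i= 1: S-O =  4 → E
  i= 2: M-N = 25 → Z
  i= 3: O-N =  1 → B
  i= 4: Y-U =  4 → E
  i= 5: E-O = 16 → Q
  i= 6: W-X = 25 → Z
  i= 7: U-Z = 21 → V
  i= 8: Q-G = 10 → K
  i= 9: X-T =  4 → E
  i=10: S-T = 25 → Z
  i=11: V-U =  1 → B
  i=12: R-N =  4 → E
  i=13: X-H = 16 → Q
  i=14: U-V = 25 → Z
  i=15: C-H = 21 → V
  i=16: D-T = 10 → K
  i=17: S-O =  4 → E
  i=18: C-D = 25 → Z
  i=19: D-C =  1 → B
  i=20: R-N =  4 → E
  i=21: W-G = 16 → Q
  i=22: S-T = 25 → Z
  i=23: O-T = 21 → V
  i=24: B-R = 10 → K
  i=25: G-C =  4 → E
  i=26: S-T = 25 → Z
  i=27: L-K =  1 → B
  i=28: N-J =  4 → E
  i=29: H-R = 16 → Q
  shifts repeat with period 8: KEZBEQZV

KEZBEQZV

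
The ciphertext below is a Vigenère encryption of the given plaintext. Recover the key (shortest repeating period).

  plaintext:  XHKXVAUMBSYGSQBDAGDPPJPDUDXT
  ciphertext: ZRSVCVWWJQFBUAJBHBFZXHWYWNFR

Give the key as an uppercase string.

  i= 0: Z-X =  2 → C
  i= 1: R-H = 10 → K
  i= 2: S-K =  8 → I
  i= 3: V-X = 24 → Y
  i= 4: C-V =  7 → H
  i= 5: V-A = 21 → V
  i= 6: W-U =  2 → C
  i= 7: W-M = 10 → K
  i= 8: J-B =  8 → I
  i= 9: Q-S = 24 → Y
  i=10: F-Y =  7 → H
  i=11: B-G = 21 → V
  i=12: U-S =  2 → C
  i=13: A-Q = 10 → K
  i=14: J-B =  8 → I
  i=15: B-D = 24 → Y
  i=16: H-A =  7 → H
  i=17: B-G = 21 → V
  i=18: F-D =  2 → C
  i=19: Z-P = 10 → K
  i=20: X-P =  8 → I
  i=21: H-J = 24 → Y
  i=22: W-P =  7 → H
  i=23: Y-D = 21 → V
  i=24: W-U =  2 → C
  i=25: N-D = 10 → K
  i=26: F-X =  8 → I
  i=27: R-T = 24 → Y
  shifts repeat with period 6: CKIYHV

CKIYHV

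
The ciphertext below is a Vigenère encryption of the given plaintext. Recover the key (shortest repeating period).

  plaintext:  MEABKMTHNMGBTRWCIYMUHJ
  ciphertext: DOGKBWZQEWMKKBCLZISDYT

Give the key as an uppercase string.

RKGJ

  i= 0: D-M = 17 → R
  i= 1: O-E = 10 → K
  i= 2: G-A =  6 → G
  i= 3: K-B =  9 → J
  i= 4: B-K = 17 → R
  i= 5: W-M = 10 → K
  i= 6: Z-T =  6 → G
  i= 7: Q-H =  9 → J
  i= 8: E-N = 17 → R
  i= 9: W-M = 10 → K
  i=10: M-G =  6 → G
  i=11: K-B =  9 → J
  i=12: K-T = 17 → R
  i=13: B-R = 10 → K
  i=14: C-W =  6 → G
  i=15: L-C =  9 → J
  i=16: Z-I = 17 → R
  i=17: I-Y = 10 → K
  i=18: S-M =  6 → G
  i=19: D-U =  9 → J
  i=20: Y-H = 17 → R
  i=21: T-J = 10 → K
  shifts repeat with period 4: RKGJ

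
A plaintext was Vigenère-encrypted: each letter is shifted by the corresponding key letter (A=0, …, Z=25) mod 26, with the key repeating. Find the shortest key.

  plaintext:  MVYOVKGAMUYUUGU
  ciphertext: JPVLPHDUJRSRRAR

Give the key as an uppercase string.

  i= 0: J-M = 23 → X
  i= 1: P-V = 20 → U
  i= 2: V-Y = 23 → X
  i= 3: L-O = 23 → X
  i= 4: P-V = 20 → U
  i= 5: H-K = 23 → X
  i= 6: D-G = 23 → X
  i= 7: U-A = 20 → U
  i= 8: J-M = 23 → X
  i= 9: R-U = 23 → X
  i=10: S-Y = 20 → U
  i=11: R-U = 23 → X
  i=12: R-U = 23 → X
  i=13: A-G = 20 → U
  i=14: R-U = 23 → X
  shifts repeat with period 3: XUX

XUX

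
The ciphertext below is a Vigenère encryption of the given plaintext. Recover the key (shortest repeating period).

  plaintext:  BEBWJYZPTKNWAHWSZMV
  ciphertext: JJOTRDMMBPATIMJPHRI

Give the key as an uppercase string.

IFNX

  i= 0: J-B =  8 → I
  i= 1: J-E =  5 → F
  i= 2: O-B = 13 → N
  i= 3: T-W = 23 → X
  i= 4: R-J =  8 → I
  i= 5: D-Y =  5 → F
  i= 6: M-Z = 13 → N
  i= 7: M-P = 23 → X
  i= 8: B-T =  8 → I
  i= 9: P-K =  5 → F
  i=10: A-N = 13 → N
  i=11: T-W = 23 → X
  i=12: I-A =  8 → I
  i=13: M-H =  5 → F
  i=14: J-W = 13 → N
  i=15: P-S = 23 → X
  i=16: H-Z =  8 → I
  i=17: R-M =  5 → F
  i=18: I-V = 13 → N
  shifts repeat with period 4: IFNX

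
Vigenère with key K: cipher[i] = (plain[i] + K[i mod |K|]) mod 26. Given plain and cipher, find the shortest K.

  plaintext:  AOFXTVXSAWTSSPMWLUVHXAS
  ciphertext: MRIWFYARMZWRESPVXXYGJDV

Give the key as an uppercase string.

MDDZ

  i= 0: M-A = 12 → M
  i= 1: R-O =  3 → D
  i= 2: I-F =  3 → D
  i= 3: W-X = 25 → Z
  i= 4: F-T = 12 → M
  i= 5: Y-V =  3 → D
  i= 6: A-X =  3 → D
  i= 7: R-S = 25 → Z
  i= 8: M-A = 12 → M
  i= 9: Z-W =  3 → D
  i=10: W-T =  3 → D
  i=11: R-S = 25 → Z
  i=12: E-S = 12 → M
  i=13: S-P =  3 → D
  i=14: P-M =  3 → D
  i=15: V-W = 25 → Z
  i=16: X-L = 12 → M
  i=17: X-U =  3 → D
  i=18: Y-V =  3 → D
  i=19: G-H = 25 → Z
  i=20: J-X = 12 → M
  i=21: D-A =  3 → D
  i=22: V-S =  3 → D
  shifts repeat with period 4: MDDZ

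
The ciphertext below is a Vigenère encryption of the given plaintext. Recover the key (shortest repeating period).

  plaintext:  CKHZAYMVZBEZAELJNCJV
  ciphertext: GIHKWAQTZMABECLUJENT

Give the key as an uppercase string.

  i= 0: G-C =  4 → E
  i= 1: I-K = 24 → Y
  i= 2: H-H =  0 → A
  i= 3: K-Z = 11 → L
  i= 4: W-A = 22 → W
  i= 5: A-Y =  2 → C
  i= 6: Q-M =  4 → E
  i= 7: T-V = 24 → Y
  i= 8: Z-Z =  0 → A
  i= 9: M-B = 11 → L
  i=10: A-E = 22 → W
  i=11: B-Z =  2 → C
  i=12: E-A =  4 → E
  i=13: C-E = 24 → Y
  i=14: L-L =  0 → A
  i=15: U-J = 11 → L
  i=16: J-N = 22 → W
  i=17: E-C =  2 → C
  i=18: N-J =  4 → E
  i=19: T-V = 24 → Y
  shifts repeat with period 6: EYALWC

EYALWC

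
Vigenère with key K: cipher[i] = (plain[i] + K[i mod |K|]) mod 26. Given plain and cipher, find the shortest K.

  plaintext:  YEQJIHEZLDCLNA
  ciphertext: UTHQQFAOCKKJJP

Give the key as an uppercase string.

  i= 0: U-Y = 22 → W
  i= 1: T-E = 15 → P
  i= 2: H-Q = 17 → R
  i= 3: Q-J =  7 → H
  i= 4: Q-I =  8 → I
  i= 5: F-H = 24 → Y
  i= 6: A-E = 22 → W
  i= 7: O-Z = 15 → P
  i= 8: C-L = 17 → R
  i= 9: K-D =  7 → H
  i=10: K-C =  8 → I
  i=11: J-L = 24 → Y
  i=12: J-N = 22 → W
  i=13: P-A = 15 → P
  shifts repeat with period 6: WPRHIY

WPRHIY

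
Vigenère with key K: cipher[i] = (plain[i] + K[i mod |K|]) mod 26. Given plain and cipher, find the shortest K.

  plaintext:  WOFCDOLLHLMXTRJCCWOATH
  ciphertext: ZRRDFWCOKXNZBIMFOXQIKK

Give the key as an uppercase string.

  i= 0: Z-W =  3 → D
  i= 1: R-O =  3 → D
  i= 2: R-F = 12 → M
  i= 3: D-C =  1 → B
  i= 4: F-D =  2 → C
  i= 5: W-O =  8 → I
  i= 6: C-L = 17 → R
  i= 7: O-L =  3 → D
  i= 8: K-H =  3 → D
  i= 9: X-L = 12 → M
  i=10: N-M =  1 → B
  i=11: Z-X =  2 → C
  i=12: B-T =  8 → I
  i=13: I-R = 17 → R
  i=14: M-J =  3 → D
  i=15: F-C =  3 → D
  i=16: O-C = 12 → M
  i=17: X-W =  1 → B
  i=18: Q-O =  2 → C
  i=19: I-A =  8 → I
  i=20: K-T = 17 → R
  i=21: K-H =  3 → D
  shifts repeat with period 7: DDMBCIR

DDMBCIR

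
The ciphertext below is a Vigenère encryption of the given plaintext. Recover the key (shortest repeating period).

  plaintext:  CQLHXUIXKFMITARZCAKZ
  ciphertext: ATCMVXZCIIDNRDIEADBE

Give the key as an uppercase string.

YDRF

  i= 0: A-C = 24 → Y
  i= 1: T-Q =  3 → D
  i= 2: C-L = 17 → R
  i= 3: M-H =  5 → F
  i= 4: V-X = 24 → Y
  i= 5: X-U =  3 → D
  i= 6: Z-I = 17 → R
  i= 7: C-X =  5 → F
  i= 8: I-K = 24 → Y
  i= 9: I-F =  3 → D
  i=10: D-M = 17 → R
  i=11: N-I =  5 → F
  i=12: R-T = 24 → Y
  i=13: D-A =  3 → D
  i=14: I-R = 17 → R
  i=15: E-Z =  5 → F
  i=16: A-C = 24 → Y
  i=17: D-A =  3 → D
  i=18: B-K = 17 → R
  i=19: E-Z =  5 → F
  shifts repeat with period 4: YDRF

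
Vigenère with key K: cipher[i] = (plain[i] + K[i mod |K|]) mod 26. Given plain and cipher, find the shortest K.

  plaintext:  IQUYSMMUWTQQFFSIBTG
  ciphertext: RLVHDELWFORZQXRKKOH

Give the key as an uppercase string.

JVBJLSZC

  i= 0: R-I =  9 → J
  i= 1: L-Q = 21 → V
  i= 2: V-U =  1 → B
  i= 3: H-Y =  9 → J
  i= 4: D-S = 11 → L
  i= 5: E-M = 18 → S
  i= 6: L-M = 25 → Z
  i= 7: W-U =  2 → C
  i= 8: F-W =  9 → J
  i= 9: O-T = 21 → V
  i=10: R-Q =  1 → B
  i=11: Z-Q =  9 → J
  i=12: Q-F = 11 → L
  i=13: X-F = 18 → S
  i=14: R-S = 25 → Z
  i=15: K-I =  2 → C
  i=16: K-B =  9 → J
  i=17: O-T = 21 → V
  i=18: H-G =  1 → B
  shifts repeat with period 8: JVBJLSZC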